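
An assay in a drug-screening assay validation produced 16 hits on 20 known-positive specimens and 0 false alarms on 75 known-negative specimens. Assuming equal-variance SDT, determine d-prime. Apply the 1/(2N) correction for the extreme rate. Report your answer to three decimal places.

The false-alarm rate is 0/75 = 0, so apply the 1/(2N) correction: FA → 1/(2·75) = 0.00667.
z(H) = z(0.80000) = 0.8416
z(FA) = z(0.00667) = -2.4746
d' = 0.8416 − (-2.4746) = 3.3162

d-prime = 3.316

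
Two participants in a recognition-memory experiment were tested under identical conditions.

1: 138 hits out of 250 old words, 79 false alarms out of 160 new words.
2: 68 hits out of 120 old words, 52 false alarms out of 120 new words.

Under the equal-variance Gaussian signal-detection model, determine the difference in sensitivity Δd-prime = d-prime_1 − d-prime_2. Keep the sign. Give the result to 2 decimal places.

Δd-prime = -0.19

1: z(0.5520) = 0.131, z(0.4938) = -0.016, d' = 0.147
2: z(0.5667) = 0.168, z(0.4333) = -0.168, d' = 0.336
Δd' = d'_1 − d'_2 = 0.147 − 0.336 = -0.189
2 has the higher sensitivity.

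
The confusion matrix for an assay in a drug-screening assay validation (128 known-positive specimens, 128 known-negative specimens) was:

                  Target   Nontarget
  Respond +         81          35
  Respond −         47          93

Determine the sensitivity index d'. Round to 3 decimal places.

H = 81/128 = 0.6328
FA = 35/128 = 0.2734
z(0.6328) = 0.3393, z(0.2734) = -0.6026
d' = z(H) − z(FA) = 0.3393 − (-0.6026) = 0.9419

d' = 0.942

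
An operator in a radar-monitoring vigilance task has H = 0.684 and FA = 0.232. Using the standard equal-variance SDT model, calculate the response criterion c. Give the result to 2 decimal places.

c = 0.13

z(H) = z(0.684) = 0.4789
z(FA) = z(0.232) = -0.7323
c = −½·[z(H) + z(FA)] = −0.5 × (0.4789 + (-0.7323)) = 0.1267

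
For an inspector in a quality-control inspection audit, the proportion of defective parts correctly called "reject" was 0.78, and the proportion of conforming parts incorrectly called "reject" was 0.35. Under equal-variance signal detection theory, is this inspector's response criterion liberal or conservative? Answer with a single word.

z(H) = 0.772, z(FA) = -0.385
c = −½·(z(H) + z(FA)) = -0.1935
c < 0 → liberal criterion (biased toward responding “yes”).

liberal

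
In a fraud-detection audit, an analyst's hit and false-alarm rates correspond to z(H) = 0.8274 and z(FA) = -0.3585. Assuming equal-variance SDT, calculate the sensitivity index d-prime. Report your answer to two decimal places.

d' = z(H) − z(FA) = 0.8274 − (-0.3585) = 1.1859

d-prime = 1.19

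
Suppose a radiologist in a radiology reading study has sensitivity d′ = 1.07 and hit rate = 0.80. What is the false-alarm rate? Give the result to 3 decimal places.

false-alarm rate = 0.410

z(hit rate) = z(0.80) = 0.8416
z(FA) = z(H) − d' = 0.8416 − 1.07 = -0.2284
false-alarm rate = Φ(-0.2284) = 0.4097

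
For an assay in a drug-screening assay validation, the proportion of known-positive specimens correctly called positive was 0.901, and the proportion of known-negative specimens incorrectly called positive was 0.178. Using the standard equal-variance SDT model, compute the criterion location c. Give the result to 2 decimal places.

Φ⁻¹(H) = Φ⁻¹(0.901) = 1.2873
Φ⁻¹(FA) = Φ⁻¹(0.178) = -0.9230
c = −½·[z(H) + z(FA)] = −0.5 × (1.2873 + (-0.9230)) = -0.18215

c = -0.18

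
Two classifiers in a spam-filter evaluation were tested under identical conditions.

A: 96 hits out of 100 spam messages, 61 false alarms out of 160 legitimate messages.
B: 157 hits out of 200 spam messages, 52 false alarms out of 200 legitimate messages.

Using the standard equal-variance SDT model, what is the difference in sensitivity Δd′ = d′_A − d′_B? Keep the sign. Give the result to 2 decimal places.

Δd′ = 0.62

A: z(0.9600) = 1.751, z(0.3812) = -0.302, d' = 2.053
B: z(0.7850) = 0.789, z(0.2600) = -0.643, d' = 1.432
Δd' = d'_A − d'_B = 2.053 − 1.432 = 0.621
A has the higher sensitivity.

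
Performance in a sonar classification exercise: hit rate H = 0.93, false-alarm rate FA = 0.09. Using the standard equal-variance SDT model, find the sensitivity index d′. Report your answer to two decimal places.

Φ⁻¹(H) = 1.476
Φ⁻¹(FA) = -1.341
d' = z(H) − z(FA) = 1.476 − (-1.341) = 2.817

d′ = 2.82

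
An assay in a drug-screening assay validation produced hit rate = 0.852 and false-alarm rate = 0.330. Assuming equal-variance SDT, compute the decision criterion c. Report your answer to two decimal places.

c = -0.30

z(0.852) = 1.045, z(0.330) = -0.440
c = −½·[z(H) + z(FA)] = −0.5 × (1.045 + (-0.440)) = -0.3025
c < 0: the assay has a liberal response bias.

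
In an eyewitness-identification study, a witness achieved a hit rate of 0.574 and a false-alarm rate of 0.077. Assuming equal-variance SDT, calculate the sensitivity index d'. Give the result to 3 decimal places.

d' = 1.612

Φ⁻¹(H) = Φ⁻¹(0.574) = 0.1866
Φ⁻¹(FA) = Φ⁻¹(0.077) = -1.4255
d' = z(H) − z(FA) = 0.1866 − (-1.4255) = 1.6121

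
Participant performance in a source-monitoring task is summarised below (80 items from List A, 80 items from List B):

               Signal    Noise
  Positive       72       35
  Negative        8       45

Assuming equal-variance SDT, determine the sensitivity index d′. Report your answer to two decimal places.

H = 72/80 = 0.9000
FA = 35/80 = 0.4375
z(H) = 1.2816
z(FA) = -0.1573
d' = z(H) − z(FA) = 1.2816 − (-0.1573) = 1.4389

d′ = 1.44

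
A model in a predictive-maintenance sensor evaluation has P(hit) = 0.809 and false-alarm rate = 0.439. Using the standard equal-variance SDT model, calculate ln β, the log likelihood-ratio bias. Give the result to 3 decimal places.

z(H) = z(0.809) = 0.8742
z(FA) = z(0.439) = -0.1535
ln β = −½·[z(H)² − z(FA)²] = −0.5 × (0.7642 − 0.0236) = -0.3703

ln β = -0.370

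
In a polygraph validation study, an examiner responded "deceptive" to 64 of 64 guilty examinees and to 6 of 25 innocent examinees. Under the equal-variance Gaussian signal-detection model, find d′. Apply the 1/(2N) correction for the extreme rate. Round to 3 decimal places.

The hit rate is 64/64 = 1, so apply the 1/(2N) correction: H → 1 − 1/(2·64) = 0.99219.
z(H) = z(0.99219) = 2.4177
z(FA) = z(0.24000) = -0.7063
d' = 2.4177 − (-0.7063) = 3.1240

d′ = 3.124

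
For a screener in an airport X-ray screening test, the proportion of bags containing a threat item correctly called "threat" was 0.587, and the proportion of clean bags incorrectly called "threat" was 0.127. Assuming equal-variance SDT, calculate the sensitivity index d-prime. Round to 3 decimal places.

d-prime = 1.361

Φ⁻¹(0.587) = 0.2198, Φ⁻¹(0.127) = -1.1407
d' = z(H) − z(FA) = 0.2198 − (-1.1407) = 1.3605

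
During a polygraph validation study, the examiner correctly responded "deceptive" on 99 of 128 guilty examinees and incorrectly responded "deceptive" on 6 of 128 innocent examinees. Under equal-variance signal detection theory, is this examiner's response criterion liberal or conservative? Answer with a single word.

z(H) = 0.750, z(FA) = -1.676
c = −½·(z(H) + z(FA)) = 0.463
c > 0 → conservative criterion (biased toward responding “no”).

conservative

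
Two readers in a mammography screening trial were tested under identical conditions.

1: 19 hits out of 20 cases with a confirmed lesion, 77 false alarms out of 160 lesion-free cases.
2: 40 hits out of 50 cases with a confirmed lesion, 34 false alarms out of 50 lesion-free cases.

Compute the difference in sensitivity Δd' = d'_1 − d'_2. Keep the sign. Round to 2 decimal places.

Δd' = 1.32

1: z(0.9500) = 1.645, z(0.4813) = -0.047, d' = 1.692
2: z(0.8000) = 0.842, z(0.6800) = 0.468, d' = 0.374
Δd' = d'_1 − d'_2 = 1.692 − 0.374 = 1.318
1 has the higher sensitivity.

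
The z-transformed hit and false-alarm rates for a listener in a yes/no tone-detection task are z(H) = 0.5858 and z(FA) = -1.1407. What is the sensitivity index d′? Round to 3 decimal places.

d' = z(H) − z(FA) = 0.5858 − (-1.1407) = 1.7265

d′ = 1.727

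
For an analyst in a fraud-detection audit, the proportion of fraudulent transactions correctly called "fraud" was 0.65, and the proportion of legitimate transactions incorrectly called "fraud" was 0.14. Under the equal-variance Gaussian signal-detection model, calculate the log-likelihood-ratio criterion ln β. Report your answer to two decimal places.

ln β = 0.51

Φ⁻¹(0.65) = 0.385, Φ⁻¹(0.14) = -1.080
ln β = −½·[z(H)² − z(FA)²] = −0.5 × (0.148 − 1.166) = 0.509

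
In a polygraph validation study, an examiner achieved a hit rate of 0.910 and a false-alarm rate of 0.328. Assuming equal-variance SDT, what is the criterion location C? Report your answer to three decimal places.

Φ⁻¹(H) = Φ⁻¹(0.910) = 1.3408
Φ⁻¹(FA) = Φ⁻¹(0.328) = -0.4454
c = −½·[z(H) + z(FA)] = −0.5 × (1.3408 + (-0.4454)) = -0.4477

C = -0.448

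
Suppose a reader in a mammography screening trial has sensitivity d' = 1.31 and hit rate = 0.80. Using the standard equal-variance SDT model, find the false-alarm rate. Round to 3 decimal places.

false-alarm rate = 0.320

z(hit rate) = z(0.80) = 0.8416
z(FA) = z(H) − d' = 0.8416 − 1.31 = -0.4684
false-alarm rate = Φ(-0.4684) = 0.3197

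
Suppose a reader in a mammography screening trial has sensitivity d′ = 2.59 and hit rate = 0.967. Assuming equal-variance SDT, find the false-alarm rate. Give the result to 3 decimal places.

z(hit rate) = z(0.967) = 1.8384
z(FA) = z(H) − d' = 1.8384 − 2.59 = -0.7516
false-alarm rate = Φ(-0.7516) = 0.2261

false-alarm rate = 0.226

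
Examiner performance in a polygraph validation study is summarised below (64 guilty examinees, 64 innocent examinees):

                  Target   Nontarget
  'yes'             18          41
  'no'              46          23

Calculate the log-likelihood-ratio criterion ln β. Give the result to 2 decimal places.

H = 18/64 = 0.2812
FA = 41/64 = 0.6406
Φ⁻¹(H) = Φ⁻¹(0.2812) = -0.579
Φ⁻¹(FA) = Φ⁻¹(0.6406) = 0.360
ln β = −½·[z(H)² − z(FA)²] = −0.5 × (0.335 − 0.130) = -0.1025

ln β = -0.10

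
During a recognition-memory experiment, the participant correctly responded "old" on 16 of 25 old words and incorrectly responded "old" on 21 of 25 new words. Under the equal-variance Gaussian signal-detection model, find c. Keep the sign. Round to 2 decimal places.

H = 16/25 = 0.6400
FA = 21/25 = 0.8400
z(0.6400) = 0.358, z(0.8400) = 0.994
c = −½·[z(H) + z(FA)] = −0.5 × (0.358 + 0.994) = -0.676
c < 0: the participant has a liberal response bias.

c = -0.68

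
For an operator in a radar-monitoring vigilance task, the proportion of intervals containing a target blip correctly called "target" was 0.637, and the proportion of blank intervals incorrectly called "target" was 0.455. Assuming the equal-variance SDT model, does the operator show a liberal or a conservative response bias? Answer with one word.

z(H) = 0.350, z(FA) = -0.113
c = −½·(z(H) + z(FA)) = -0.1185
c < 0 → liberal criterion (biased toward responding “yes”).

liberal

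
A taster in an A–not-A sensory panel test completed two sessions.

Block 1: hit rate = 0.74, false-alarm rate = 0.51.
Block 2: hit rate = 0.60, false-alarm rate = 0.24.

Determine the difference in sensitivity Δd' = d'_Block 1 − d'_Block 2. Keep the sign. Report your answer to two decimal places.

Δd' = -0.34

Block 1: z(0.74) = 0.643, z(0.51) = 0.025, d' = 0.618
Block 2: z(0.60) = 0.253, z(0.24) = -0.706, d' = 0.959
Δd' = d'_Block 1 − d'_Block 2 = 0.618 − 0.959 = -0.341
Block 2 has the higher sensitivity.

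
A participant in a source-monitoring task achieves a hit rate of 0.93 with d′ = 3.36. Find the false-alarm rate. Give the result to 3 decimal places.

z(hit rate) = z(0.93) = 1.4758
z(FA) = z(H) − d' = 1.4758 − 3.36 = -1.8842
false-alarm rate = Φ(-1.8842) = 0.0298

false-alarm rate = 0.030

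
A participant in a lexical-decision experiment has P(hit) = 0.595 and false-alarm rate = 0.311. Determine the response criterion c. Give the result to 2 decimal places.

c = 0.13

z(0.595) = 0.2404, z(0.311) = -0.4930
c = −½·[z(H) + z(FA)] = −0.5 × (0.2404 + (-0.4930)) = 0.1263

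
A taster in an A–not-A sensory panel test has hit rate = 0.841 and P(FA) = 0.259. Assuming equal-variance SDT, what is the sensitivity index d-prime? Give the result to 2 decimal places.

z(0.841) = 0.999, z(0.259) = -0.646
d' = z(H) − z(FA) = 0.999 − (-0.646) = 1.645

d-prime = 1.65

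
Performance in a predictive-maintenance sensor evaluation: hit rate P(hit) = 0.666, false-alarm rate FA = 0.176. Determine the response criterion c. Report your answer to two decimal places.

c = 0.25

z(0.666) = 0.4289, z(0.176) = -0.9307
c = −½·[z(H) + z(FA)] = −0.5 × (0.4289 + (-0.9307)) = 0.2509
c > 0: the model has a conservative response bias.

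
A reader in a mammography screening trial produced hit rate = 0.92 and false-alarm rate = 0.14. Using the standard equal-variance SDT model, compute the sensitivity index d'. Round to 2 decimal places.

d' = 2.49

Φ⁻¹(0.92) = 1.4051, Φ⁻¹(0.14) = -1.0803
d' = z(H) − z(FA) = 1.4051 − (-1.0803) = 2.4854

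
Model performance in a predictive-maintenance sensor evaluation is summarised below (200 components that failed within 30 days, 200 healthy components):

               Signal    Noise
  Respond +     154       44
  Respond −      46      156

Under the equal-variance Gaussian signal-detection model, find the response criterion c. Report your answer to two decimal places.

H = 154/200 = 0.7700
FA = 44/200 = 0.2200
z(H) = 0.7388
z(FA) = -0.7722
c = −½·[z(H) + z(FA)] = −0.5 × (0.7388 + (-0.7722)) = 0.0167
c > 0: the model has a conservative response bias.

c = 0.02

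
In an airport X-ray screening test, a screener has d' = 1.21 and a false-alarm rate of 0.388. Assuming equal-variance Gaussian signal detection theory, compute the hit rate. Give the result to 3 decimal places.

hit rate = 0.823

z(false-alarm rate) = z(0.388) = -0.2845
z(H) = z(FA) + d' = -0.2845 + 1.21 = 0.9255
hit rate = Φ(0.9255) = 0.8226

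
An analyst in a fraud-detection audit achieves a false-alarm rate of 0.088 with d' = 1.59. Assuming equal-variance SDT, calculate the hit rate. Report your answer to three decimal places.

hit rate = 0.594

z(false-alarm rate) = z(0.088) = -1.3532
z(H) = z(FA) + d' = -1.3532 + 1.59 = 0.2368
hit rate = Φ(0.2368) = 0.5936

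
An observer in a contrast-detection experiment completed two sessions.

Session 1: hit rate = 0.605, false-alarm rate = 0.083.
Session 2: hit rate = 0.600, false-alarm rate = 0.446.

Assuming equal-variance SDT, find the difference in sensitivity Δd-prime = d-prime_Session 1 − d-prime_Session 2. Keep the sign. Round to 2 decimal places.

Session 1: z(0.605) = 0.266, z(0.083) = -1.385, d' = 1.651
Session 2: z(0.600) = 0.253, z(0.446) = -0.136, d' = 0.389
Δd' = d'_Session 1 − d'_Session 2 = 1.651 − 0.389 = 1.262
Session 1 has the higher sensitivity.

Δd-prime = 1.26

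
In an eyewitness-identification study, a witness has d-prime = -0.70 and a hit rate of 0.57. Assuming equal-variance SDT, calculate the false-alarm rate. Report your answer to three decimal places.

false-alarm rate = 0.810

z(hit rate) = z(0.57) = 0.1764
z(FA) = z(H) − d' = 0.1764 − (-0.70) = 0.8764
false-alarm rate = Φ(0.8764) = 0.8096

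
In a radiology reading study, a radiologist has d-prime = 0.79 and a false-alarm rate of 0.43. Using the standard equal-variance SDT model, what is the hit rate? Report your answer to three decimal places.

z(false-alarm rate) = z(0.43) = -0.1764
z(H) = z(FA) + d' = -0.1764 + 0.79 = 0.6136
hit rate = Φ(0.6136) = 0.7303

hit rate = 0.730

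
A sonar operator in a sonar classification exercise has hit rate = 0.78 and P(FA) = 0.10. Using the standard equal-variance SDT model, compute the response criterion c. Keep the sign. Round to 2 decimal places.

z(H) = z(0.78) = 0.7722
z(FA) = z(0.10) = -1.2816
c = −½·[z(H) + z(FA)] = −0.5 × (0.7722 + (-1.2816)) = 0.2547
c > 0: the sonar operator has a conservative response bias.

c = 0.25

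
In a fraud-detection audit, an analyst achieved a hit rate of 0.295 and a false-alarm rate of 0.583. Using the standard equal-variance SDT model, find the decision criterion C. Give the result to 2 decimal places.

C = 0.16

z(H) = z(0.295) = -0.539
z(FA) = z(0.583) = 0.210
c = −½·[z(H) + z(FA)] = −0.5 × (-0.539 + 0.210) = 0.1645
c > 0: the analyst has a conservative response bias.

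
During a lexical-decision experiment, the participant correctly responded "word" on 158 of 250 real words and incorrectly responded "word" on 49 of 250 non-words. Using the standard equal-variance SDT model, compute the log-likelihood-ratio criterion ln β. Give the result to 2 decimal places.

H = 158/250 = 0.6320
FA = 49/250 = 0.1960
z(H) = 0.337
z(FA) = -0.856
ln β = −½·[z(H)² − z(FA)²] = −0.5 × (0.114 − 0.733) = 0.3095

ln β = 0.31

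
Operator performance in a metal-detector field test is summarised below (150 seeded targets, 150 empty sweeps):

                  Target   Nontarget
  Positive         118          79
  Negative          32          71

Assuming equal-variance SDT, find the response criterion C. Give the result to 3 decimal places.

H = 118/150 = 0.7867
FA = 79/150 = 0.5267
z(H) = z(0.7867) = 0.7950
z(FA) = z(0.5267) = 0.0670
c = −½·[z(H) + z(FA)] = −0.5 × (0.7950 + 0.0670) = -0.4310
c < 0: the operator has a liberal response bias.

C = -0.431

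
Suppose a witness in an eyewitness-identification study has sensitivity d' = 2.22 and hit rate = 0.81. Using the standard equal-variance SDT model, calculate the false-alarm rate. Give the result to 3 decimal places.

false-alarm rate = 0.090

z(hit rate) = z(0.81) = 0.8779
z(FA) = z(H) − d' = 0.8779 − 2.22 = -1.3421
false-alarm rate = Φ(-1.3421) = 0.0898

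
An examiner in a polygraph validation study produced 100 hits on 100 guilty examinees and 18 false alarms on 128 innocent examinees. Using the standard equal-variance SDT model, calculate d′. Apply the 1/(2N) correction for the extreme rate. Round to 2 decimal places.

d′ = 3.65

The hit rate is 100/100 = 1, so apply the 1/(2N) correction: H → 1 − 1/(2·100) = 0.99500.
z(H) = z(0.99500) = 2.576
z(FA) = z(0.14062) = -1.078
d' = 2.576 − (-1.078) = 3.654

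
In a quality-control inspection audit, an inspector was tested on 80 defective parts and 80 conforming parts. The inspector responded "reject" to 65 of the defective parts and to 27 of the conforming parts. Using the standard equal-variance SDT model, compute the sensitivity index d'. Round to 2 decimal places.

d' = 1.31

H = 65/80 = 0.8125
FA = 27/80 = 0.3375
Φ⁻¹(H) = 0.8871
Φ⁻¹(FA) = -0.4193
d' = z(H) − z(FA) = 0.8871 − (-0.4193) = 1.3064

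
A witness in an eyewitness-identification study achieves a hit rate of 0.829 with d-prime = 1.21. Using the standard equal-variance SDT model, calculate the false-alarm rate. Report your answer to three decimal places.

z(hit rate) = z(0.829) = 0.9502
z(FA) = z(H) − d' = 0.9502 − 1.21 = -0.2598
false-alarm rate = Φ(-0.2598) = 0.3975

false-alarm rate = 0.398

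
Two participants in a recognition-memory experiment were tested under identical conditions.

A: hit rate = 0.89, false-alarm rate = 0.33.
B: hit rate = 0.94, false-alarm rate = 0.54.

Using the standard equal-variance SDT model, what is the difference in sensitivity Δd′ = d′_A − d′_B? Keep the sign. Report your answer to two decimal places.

A: z(0.89) = 1.227, z(0.33) = -0.440, d' = 1.667
B: z(0.94) = 1.555, z(0.54) = 0.100, d' = 1.455
Δd' = d'_A − d'_B = 1.667 − 1.455 = 0.212
A has the higher sensitivity.

Δd′ = 0.21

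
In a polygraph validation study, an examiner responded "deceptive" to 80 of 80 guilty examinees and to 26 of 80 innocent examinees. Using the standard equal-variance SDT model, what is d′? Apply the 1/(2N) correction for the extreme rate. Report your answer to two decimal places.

d′ = 2.95

The hit rate is 80/80 = 1, so apply the 1/(2N) correction: H → 1 − 1/(2·80) = 0.99375.
z(H) = z(0.99375) = 2.498
z(FA) = z(0.32500) = -0.454
d' = 2.498 − (-0.454) = 2.952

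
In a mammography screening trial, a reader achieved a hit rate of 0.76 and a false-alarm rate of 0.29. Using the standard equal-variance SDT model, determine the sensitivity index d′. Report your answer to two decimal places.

z(0.76) = 0.706, z(0.29) = -0.553
d' = z(H) − z(FA) = 0.706 − (-0.553) = 1.259

d′ = 1.26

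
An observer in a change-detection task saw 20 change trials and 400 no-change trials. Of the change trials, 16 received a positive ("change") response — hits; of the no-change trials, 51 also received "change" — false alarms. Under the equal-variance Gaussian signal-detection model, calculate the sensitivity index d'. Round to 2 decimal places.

d' = 1.98

H = 16/20 = 0.8000
FA = 51/400 = 0.1275
z(H) = z(0.8000) = 0.842
z(FA) = z(0.1275) = -1.138
d' = z(H) − z(FA) = 0.842 − (-1.138) = 1.980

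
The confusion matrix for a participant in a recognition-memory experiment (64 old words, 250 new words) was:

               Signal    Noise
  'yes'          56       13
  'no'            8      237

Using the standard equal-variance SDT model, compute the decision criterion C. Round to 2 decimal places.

C = 0.24

H = 56/64 = 0.8750
FA = 13/250 = 0.0520
z(H) = 1.150
z(FA) = -1.626
c = −½·[z(H) + z(FA)] = −0.5 × (1.150 + (-1.626)) = 0.238
c > 0: the participant has a conservative response bias.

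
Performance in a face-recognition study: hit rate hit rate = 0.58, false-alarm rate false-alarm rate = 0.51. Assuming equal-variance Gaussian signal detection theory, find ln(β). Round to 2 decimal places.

ln β = -0.02

z(H) = z(0.58) = 0.202
z(FA) = z(0.51) = 0.025
ln β = −½·[z(H)² − z(FA)²] = −0.5 × (0.041 − 0.001) = -0.020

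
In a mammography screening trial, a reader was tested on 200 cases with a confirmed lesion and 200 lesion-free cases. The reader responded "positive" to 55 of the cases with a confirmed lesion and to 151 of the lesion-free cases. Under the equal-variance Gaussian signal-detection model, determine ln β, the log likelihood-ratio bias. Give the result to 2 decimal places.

H = 55/200 = 0.2750
FA = 151/200 = 0.7550
z(0.2750) = -0.598, z(0.7550) = 0.690
ln β = −½·[z(H)² − z(FA)²] = −0.5 × (0.358 − 0.476) = 0.059

ln β = 0.06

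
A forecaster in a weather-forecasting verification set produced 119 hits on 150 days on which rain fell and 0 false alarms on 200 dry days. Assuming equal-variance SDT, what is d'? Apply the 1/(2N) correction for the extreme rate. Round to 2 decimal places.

d' = 3.63

The false-alarm rate is 0/200 = 0, so apply the 1/(2N) correction: FA → 1/(2·200) = 0.00250.
z(H) = z(0.79333) = 0.818
z(FA) = z(0.00250) = -2.807
d' = 0.818 − (-2.807) = 3.625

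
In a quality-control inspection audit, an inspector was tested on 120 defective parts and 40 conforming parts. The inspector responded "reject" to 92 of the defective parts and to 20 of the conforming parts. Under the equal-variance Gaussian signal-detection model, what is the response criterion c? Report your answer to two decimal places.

c = -0.36

H = 92/120 = 0.7667
FA = 20/40 = 0.5000
Φ⁻¹(H) = Φ⁻¹(0.7667) = 0.7280
Φ⁻¹(FA) = Φ⁻¹(0.5000) = 0.0000
c = −½·[z(H) + z(FA)] = −0.5 × (0.7280 + 0.0000) = -0.3640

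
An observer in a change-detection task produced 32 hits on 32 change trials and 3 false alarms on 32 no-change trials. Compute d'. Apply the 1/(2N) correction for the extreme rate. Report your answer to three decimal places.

d' = 3.472

The hit rate is 32/32 = 1, so apply the 1/(2N) correction: H → 1 − 1/(2·32) = 0.98438.
z(H) = z(0.98438) = 2.1540
z(FA) = z(0.09375) = -1.3180
d' = 2.1540 − (-1.3180) = 3.4720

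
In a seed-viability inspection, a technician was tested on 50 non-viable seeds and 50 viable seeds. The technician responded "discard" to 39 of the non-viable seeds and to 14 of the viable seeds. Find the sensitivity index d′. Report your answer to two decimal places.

H = 39/50 = 0.7800
FA = 14/50 = 0.2800
z(H) = z(0.7800) = 0.772
z(FA) = z(0.2800) = -0.583
d' = z(H) − z(FA) = 0.772 − (-0.583) = 1.355

d′ = 1.36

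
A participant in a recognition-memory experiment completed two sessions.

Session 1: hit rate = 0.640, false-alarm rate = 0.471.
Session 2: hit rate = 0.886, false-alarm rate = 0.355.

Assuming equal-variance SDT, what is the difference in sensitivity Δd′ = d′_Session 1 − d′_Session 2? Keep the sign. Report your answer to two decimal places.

Session 1: z(0.640) = 0.358, z(0.471) = -0.073, d' = 0.431
Session 2: z(0.886) = 1.206, z(0.355) = -0.372, d' = 1.578
Δd' = d'_Session 1 − d'_Session 2 = 0.431 − 1.578 = -1.147
Session 2 has the higher sensitivity.

Δd′ = -1.15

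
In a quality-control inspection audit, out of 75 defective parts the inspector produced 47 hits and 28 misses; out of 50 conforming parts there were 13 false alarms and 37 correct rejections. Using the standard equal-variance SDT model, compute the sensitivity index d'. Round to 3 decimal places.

H = 47/75 = 0.6267
FA = 13/50 = 0.2600
z(H) = 0.3231
z(FA) = -0.6433
d' = z(H) − z(FA) = 0.3231 − (-0.6433) = 0.9664

d' = 0.966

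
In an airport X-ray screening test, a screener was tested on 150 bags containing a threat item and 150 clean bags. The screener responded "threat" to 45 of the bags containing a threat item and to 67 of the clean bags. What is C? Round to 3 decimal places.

C = 0.329

H = 45/150 = 0.3000
FA = 67/150 = 0.4467
Φ⁻¹(H) = -0.5244
Φ⁻¹(FA) = -0.1340
c = −½·[z(H) + z(FA)] = −0.5 × (-0.5244 + (-0.1340)) = 0.3292
c > 0: the screener has a conservative response bias.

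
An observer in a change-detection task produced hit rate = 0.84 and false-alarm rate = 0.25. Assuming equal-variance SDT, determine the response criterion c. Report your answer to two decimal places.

c = -0.16

Φ⁻¹(H) = Φ⁻¹(0.84) = 0.994
Φ⁻¹(FA) = Φ⁻¹(0.25) = -0.674
c = −½·[z(H) + z(FA)] = −0.5 × (0.994 + (-0.674)) = -0.160
c < 0: the observer has a liberal response bias.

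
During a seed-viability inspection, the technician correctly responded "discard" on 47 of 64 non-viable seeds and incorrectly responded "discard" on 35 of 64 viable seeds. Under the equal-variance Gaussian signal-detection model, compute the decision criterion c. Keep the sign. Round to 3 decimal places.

H = 47/64 = 0.7344
FA = 35/64 = 0.5469
z(H) = z(0.7344) = 0.6262
z(FA) = z(0.5469) = 0.1178
c = −½·[z(H) + z(FA)] = −0.5 × (0.6262 + 0.1178) = -0.3720

c = -0.372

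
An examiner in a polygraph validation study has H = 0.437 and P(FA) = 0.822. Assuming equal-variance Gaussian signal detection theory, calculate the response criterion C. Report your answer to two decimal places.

C = -0.38

z(H) = z(0.437) = -0.159
z(FA) = z(0.822) = 0.923
c = −½·[z(H) + z(FA)] = −0.5 × (-0.159 + 0.923) = -0.382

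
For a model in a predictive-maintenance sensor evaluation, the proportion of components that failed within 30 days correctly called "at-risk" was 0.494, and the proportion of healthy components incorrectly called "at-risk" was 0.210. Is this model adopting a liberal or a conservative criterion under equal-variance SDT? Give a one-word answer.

z(H) = -0.015, z(FA) = -0.806
c = −½·(z(H) + z(FA)) = 0.4105
c > 0 → conservative criterion (biased toward responding “no”).

conservative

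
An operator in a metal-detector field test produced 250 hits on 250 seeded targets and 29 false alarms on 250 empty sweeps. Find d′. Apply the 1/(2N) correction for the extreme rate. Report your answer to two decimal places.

d′ = 4.07

The hit rate is 250/250 = 1, so apply the 1/(2N) correction: H → 1 − 1/(2·250) = 0.99800.
z(H) = z(0.99800) = 2.878
z(FA) = z(0.11600) = -1.195
d' = 2.878 − (-1.195) = 4.073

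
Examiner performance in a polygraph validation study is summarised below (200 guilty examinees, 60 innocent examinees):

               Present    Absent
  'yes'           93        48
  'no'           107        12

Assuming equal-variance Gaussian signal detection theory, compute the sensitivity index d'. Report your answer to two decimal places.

H = 93/200 = 0.4650
FA = 48/60 = 0.8000
Φ⁻¹(H) = -0.088
Φ⁻¹(FA) = 0.842
d' = z(H) − z(FA) = -0.088 − 0.842 = -0.930

d' = -0.93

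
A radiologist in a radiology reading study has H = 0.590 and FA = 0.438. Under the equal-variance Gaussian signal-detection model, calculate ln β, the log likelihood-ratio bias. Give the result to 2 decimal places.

z(H) = 0.228
z(FA) = -0.156
ln β = −½·[z(H)² − z(FA)²] = −0.5 × (0.052 − 0.024) = -0.014

ln β = -0.01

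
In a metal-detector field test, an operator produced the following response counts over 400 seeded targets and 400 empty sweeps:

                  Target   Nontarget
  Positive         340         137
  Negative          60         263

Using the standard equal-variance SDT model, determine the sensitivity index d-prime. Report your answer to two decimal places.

d-prime = 1.44

H = 340/400 = 0.8500
FA = 137/400 = 0.3425
z(H) = z(0.8500) = 1.036
z(FA) = z(0.3425) = -0.406
d' = z(H) − z(FA) = 1.036 − (-0.406) = 1.442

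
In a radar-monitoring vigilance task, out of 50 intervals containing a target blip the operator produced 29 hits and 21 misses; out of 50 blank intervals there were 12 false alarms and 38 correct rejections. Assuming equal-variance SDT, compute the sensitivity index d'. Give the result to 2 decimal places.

H = 29/50 = 0.5800
FA = 12/50 = 0.2400
z(H) = z(0.5800) = 0.2019
z(FA) = z(0.2400) = -0.7063
d' = z(H) − z(FA) = 0.2019 − (-0.7063) = 0.9082

d' = 0.91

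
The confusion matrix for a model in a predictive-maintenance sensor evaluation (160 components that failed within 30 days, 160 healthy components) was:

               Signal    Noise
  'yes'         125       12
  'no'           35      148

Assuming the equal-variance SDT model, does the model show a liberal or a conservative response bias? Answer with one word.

z(H) = 0.776, z(FA) = -1.440
c = −½·(z(H) + z(FA)) = 0.332
c > 0 → conservative criterion (biased toward responding “no”).

conservative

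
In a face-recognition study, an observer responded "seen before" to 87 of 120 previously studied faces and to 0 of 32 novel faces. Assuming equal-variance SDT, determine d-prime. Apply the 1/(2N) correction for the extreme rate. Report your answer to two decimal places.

d-prime = 2.75

The false-alarm rate is 0/32 = 0, so apply the 1/(2N) correction: FA → 1/(2·32) = 0.01562.
z(H) = z(0.72500) = 0.598
z(FA) = z(0.01562) = -2.154
d' = 0.598 − (-2.154) = 2.752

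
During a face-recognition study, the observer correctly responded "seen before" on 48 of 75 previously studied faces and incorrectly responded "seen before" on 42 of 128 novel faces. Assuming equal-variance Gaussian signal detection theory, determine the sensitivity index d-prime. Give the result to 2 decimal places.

H = 48/75 = 0.6400
FA = 42/128 = 0.3281
Φ⁻¹(H) = 0.3585
Φ⁻¹(FA) = -0.4452
d' = z(H) − z(FA) = 0.3585 − (-0.4452) = 0.8037

d-prime = 0.80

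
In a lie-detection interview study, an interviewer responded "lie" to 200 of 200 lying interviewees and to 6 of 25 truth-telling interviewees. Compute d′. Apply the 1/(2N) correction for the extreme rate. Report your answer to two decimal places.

The hit rate is 200/200 = 1, so apply the 1/(2N) correction: H → 1 − 1/(2·200) = 0.99750.
z(H) = z(0.99750) = 2.807
z(FA) = z(0.24000) = -0.706
d' = 2.807 − (-0.706) = 3.513

d′ = 3.51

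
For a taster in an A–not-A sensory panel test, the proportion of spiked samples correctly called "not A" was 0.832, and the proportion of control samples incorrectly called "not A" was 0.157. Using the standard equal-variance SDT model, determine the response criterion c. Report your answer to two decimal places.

c = 0.02

Φ⁻¹(0.832) = 0.9621, Φ⁻¹(0.157) = -1.0069
c = −½·[z(H) + z(FA)] = −0.5 × (0.9621 + (-1.0069)) = 0.0224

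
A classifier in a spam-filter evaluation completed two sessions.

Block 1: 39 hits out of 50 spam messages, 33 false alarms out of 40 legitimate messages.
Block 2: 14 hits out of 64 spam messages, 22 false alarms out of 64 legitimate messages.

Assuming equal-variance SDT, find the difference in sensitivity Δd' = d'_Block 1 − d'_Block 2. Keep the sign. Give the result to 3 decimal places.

Block 1: z(0.7800) = 0.7722, z(0.8250) = 0.9346, d' = -0.1624
Block 2: z(0.2188) = -0.7763, z(0.3438) = -0.4021, d' = -0.3742
Δd' = d'_Block 1 − d'_Block 2 = -0.1624 − (-0.3742) = 0.2118
Block 1 has the higher sensitivity.

Δd' = 0.212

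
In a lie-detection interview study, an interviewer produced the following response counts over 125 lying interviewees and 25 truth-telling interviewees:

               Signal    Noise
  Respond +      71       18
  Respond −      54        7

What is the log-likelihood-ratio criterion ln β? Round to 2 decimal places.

H = 71/125 = 0.5680
FA = 18/25 = 0.7200
z(H) = z(0.5680) = 0.171
z(FA) = z(0.7200) = 0.583
ln β = −½·[z(H)² − z(FA)²] = −0.5 × (0.029 − 0.340) = 0.1555

ln β = 0.16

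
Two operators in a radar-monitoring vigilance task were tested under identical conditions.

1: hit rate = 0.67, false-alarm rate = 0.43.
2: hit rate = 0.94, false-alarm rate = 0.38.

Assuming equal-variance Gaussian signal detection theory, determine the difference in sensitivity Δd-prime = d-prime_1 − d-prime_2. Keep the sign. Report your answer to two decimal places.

Δd-prime = -1.24

1: z(0.67) = 0.440, z(0.43) = -0.176, d' = 0.616
2: z(0.94) = 1.555, z(0.38) = -0.305, d' = 1.860
Δd' = d'_1 − d'_2 = 0.616 − 1.860 = -1.244
2 has the higher sensitivity.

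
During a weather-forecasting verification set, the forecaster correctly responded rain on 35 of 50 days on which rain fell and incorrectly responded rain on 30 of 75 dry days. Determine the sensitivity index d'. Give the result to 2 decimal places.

H = 35/50 = 0.7000
FA = 30/75 = 0.4000
z(H) = 0.524
z(FA) = -0.253
d' = z(H) − z(FA) = 0.524 − (-0.253) = 0.777

d' = 0.78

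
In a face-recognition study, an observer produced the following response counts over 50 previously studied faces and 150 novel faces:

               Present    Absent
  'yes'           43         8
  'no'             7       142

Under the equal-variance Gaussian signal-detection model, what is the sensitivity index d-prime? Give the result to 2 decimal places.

d-prime = 2.69

H = 43/50 = 0.8600
FA = 8/150 = 0.0533
Φ⁻¹(0.8600) = 1.0803, Φ⁻¹(0.0533) = -1.6137
d' = z(H) − z(FA) = 1.0803 − (-1.6137) = 2.6940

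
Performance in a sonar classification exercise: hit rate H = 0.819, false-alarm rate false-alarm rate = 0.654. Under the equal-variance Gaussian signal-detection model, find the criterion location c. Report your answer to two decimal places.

c = -0.65

Φ⁻¹(H) = Φ⁻¹(0.819) = 0.912
Φ⁻¹(FA) = Φ⁻¹(0.654) = 0.396
c = −½·[z(H) + z(FA)] = −0.5 × (0.912 + 0.396) = -0.654
c < 0: the sonar operator has a liberal response bias.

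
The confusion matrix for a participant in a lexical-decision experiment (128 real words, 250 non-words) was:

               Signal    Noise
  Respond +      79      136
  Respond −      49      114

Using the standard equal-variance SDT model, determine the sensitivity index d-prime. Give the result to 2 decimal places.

H = 79/128 = 0.6172
FA = 136/250 = 0.5440
z(H) = z(0.6172) = 0.2981
z(FA) = z(0.5440) = 0.1105
d' = z(H) − z(FA) = 0.2981 − 0.1105 = 0.1876

d-prime = 0.19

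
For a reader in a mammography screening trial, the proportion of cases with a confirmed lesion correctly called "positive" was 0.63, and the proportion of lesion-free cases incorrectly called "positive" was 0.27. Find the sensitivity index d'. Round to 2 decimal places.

z(0.63) = 0.3319, z(0.27) = -0.6128
d' = z(H) − z(FA) = 0.3319 − (-0.6128) = 0.9447

d' = 0.94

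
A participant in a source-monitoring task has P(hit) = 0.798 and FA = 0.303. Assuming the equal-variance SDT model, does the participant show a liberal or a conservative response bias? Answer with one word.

liberal

z(H) = 0.834, z(FA) = -0.516
c = −½·(z(H) + z(FA)) = -0.159
c < 0 → liberal criterion (biased toward responding “yes”).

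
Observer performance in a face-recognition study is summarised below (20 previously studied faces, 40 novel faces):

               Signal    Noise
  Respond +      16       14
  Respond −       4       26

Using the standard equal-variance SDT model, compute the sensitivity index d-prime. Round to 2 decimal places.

d-prime = 1.23

H = 16/20 = 0.8000
FA = 14/40 = 0.3500
z(0.8000) = 0.8416, z(0.3500) = -0.3853
d' = z(H) − z(FA) = 0.8416 − (-0.3853) = 1.2269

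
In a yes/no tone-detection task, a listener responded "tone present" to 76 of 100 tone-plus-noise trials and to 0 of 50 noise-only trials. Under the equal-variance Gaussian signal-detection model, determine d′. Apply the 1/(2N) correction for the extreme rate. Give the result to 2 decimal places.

The false-alarm rate is 0/50 = 0, so apply the 1/(2N) correction: FA → 1/(2·50) = 0.01000.
z(H) = z(0.76000) = 0.706
z(FA) = z(0.01000) = -2.326
d' = 0.706 − (-2.326) = 3.032

d′ = 3.03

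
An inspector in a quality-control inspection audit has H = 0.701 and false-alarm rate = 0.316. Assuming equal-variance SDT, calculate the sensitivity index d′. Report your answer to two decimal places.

Φ⁻¹(0.701) = 0.527, Φ⁻¹(0.316) = -0.479
d' = z(H) − z(FA) = 0.527 − (-0.479) = 1.006

d′ = 1.01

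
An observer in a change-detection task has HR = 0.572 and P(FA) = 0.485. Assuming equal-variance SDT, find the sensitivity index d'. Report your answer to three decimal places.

d' = 0.219

z(H) = 0.1815
z(FA) = -0.0376
d' = z(H) − z(FA) = 0.1815 − (-0.0376) = 0.2191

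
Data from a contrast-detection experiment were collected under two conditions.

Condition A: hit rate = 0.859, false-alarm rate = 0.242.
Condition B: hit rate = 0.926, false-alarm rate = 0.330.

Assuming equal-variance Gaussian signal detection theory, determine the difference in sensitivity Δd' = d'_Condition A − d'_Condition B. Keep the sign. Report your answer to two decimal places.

Condition A: z(0.859) = 1.076, z(0.242) = -0.700, d' = 1.776
Condition B: z(0.926) = 1.447, z(0.330) = -0.440, d' = 1.887
Δd' = d'_Condition A − d'_Condition B = 1.776 − 1.887 = -0.111
Condition B has the higher sensitivity.

Δd' = -0.11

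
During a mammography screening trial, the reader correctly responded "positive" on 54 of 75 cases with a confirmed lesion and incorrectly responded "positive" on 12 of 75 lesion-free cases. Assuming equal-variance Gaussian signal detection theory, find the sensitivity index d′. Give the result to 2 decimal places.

d′ = 1.58

H = 54/75 = 0.7200
FA = 12/75 = 0.1600
z(H) = 0.583
z(FA) = -0.994
d' = z(H) − z(FA) = 0.583 − (-0.994) = 1.577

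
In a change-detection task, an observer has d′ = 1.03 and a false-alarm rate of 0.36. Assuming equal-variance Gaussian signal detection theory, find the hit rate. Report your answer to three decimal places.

z(false-alarm rate) = z(0.36) = -0.3585
z(H) = z(FA) + d' = -0.3585 + 1.03 = 0.6715
hit rate = Φ(0.6715) = 0.7490

hit rate = 0.749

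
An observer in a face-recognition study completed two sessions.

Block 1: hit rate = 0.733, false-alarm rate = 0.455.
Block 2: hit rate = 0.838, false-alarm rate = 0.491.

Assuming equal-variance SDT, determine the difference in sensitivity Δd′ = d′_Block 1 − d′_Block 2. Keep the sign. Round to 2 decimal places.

Block 1: z(0.733) = 0.622, z(0.455) = -0.113, d' = 0.735
Block 2: z(0.838) = 0.986, z(0.491) = -0.023, d' = 1.009
Δd' = d'_Block 1 − d'_Block 2 = 0.735 − 1.009 = -0.274
Block 2 has the higher sensitivity.

Δd′ = -0.27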